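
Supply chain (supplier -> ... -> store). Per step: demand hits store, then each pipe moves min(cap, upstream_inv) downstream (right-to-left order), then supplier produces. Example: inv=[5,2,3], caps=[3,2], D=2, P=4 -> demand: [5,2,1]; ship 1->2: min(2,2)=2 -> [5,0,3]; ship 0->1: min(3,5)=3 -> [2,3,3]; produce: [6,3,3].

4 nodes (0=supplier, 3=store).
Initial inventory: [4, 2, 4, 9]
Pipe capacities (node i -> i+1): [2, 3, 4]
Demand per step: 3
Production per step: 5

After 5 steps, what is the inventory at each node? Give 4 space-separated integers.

Step 1: demand=3,sold=3 ship[2->3]=4 ship[1->2]=2 ship[0->1]=2 prod=5 -> inv=[7 2 2 10]
Step 2: demand=3,sold=3 ship[2->3]=2 ship[1->2]=2 ship[0->1]=2 prod=5 -> inv=[10 2 2 9]
Step 3: demand=3,sold=3 ship[2->3]=2 ship[1->2]=2 ship[0->1]=2 prod=5 -> inv=[13 2 2 8]
Step 4: demand=3,sold=3 ship[2->3]=2 ship[1->2]=2 ship[0->1]=2 prod=5 -> inv=[16 2 2 7]
Step 5: demand=3,sold=3 ship[2->3]=2 ship[1->2]=2 ship[0->1]=2 prod=5 -> inv=[19 2 2 6]

19 2 2 6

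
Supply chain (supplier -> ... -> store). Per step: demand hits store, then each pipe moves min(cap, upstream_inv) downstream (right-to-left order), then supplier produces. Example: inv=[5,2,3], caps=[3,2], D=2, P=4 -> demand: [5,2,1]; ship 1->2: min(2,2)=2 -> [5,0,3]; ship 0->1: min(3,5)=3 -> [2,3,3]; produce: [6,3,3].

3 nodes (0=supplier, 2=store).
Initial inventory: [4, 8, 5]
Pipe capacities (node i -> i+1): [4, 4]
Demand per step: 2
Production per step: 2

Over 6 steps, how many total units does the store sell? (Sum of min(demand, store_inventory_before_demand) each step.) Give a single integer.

Answer: 12

Derivation:
Step 1: sold=2 (running total=2) -> [2 8 7]
Step 2: sold=2 (running total=4) -> [2 6 9]
Step 3: sold=2 (running total=6) -> [2 4 11]
Step 4: sold=2 (running total=8) -> [2 2 13]
Step 5: sold=2 (running total=10) -> [2 2 13]
Step 6: sold=2 (running total=12) -> [2 2 13]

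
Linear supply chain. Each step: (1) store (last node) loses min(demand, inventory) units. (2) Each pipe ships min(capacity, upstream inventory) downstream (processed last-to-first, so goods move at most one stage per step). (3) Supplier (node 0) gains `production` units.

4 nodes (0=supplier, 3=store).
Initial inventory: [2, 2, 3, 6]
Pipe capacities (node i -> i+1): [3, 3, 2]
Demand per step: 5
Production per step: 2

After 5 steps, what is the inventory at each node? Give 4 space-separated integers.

Step 1: demand=5,sold=5 ship[2->3]=2 ship[1->2]=2 ship[0->1]=2 prod=2 -> inv=[2 2 3 3]
Step 2: demand=5,sold=3 ship[2->3]=2 ship[1->2]=2 ship[0->1]=2 prod=2 -> inv=[2 2 3 2]
Step 3: demand=5,sold=2 ship[2->3]=2 ship[1->2]=2 ship[0->1]=2 prod=2 -> inv=[2 2 3 2]
Step 4: demand=5,sold=2 ship[2->3]=2 ship[1->2]=2 ship[0->1]=2 prod=2 -> inv=[2 2 3 2]
Step 5: demand=5,sold=2 ship[2->3]=2 ship[1->2]=2 ship[0->1]=2 prod=2 -> inv=[2 2 3 2]

2 2 3 2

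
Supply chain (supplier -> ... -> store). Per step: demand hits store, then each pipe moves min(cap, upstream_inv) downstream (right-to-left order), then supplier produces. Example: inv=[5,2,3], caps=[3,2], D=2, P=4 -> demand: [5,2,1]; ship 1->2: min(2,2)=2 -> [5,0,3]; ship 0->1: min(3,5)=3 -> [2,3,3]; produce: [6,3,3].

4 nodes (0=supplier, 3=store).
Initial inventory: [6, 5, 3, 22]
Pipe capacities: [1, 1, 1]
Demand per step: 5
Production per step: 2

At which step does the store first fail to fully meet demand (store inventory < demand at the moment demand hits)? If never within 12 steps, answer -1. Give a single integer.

Step 1: demand=5,sold=5 ship[2->3]=1 ship[1->2]=1 ship[0->1]=1 prod=2 -> [7 5 3 18]
Step 2: demand=5,sold=5 ship[2->3]=1 ship[1->2]=1 ship[0->1]=1 prod=2 -> [8 5 3 14]
Step 3: demand=5,sold=5 ship[2->3]=1 ship[1->2]=1 ship[0->1]=1 prod=2 -> [9 5 3 10]
Step 4: demand=5,sold=5 ship[2->3]=1 ship[1->2]=1 ship[0->1]=1 prod=2 -> [10 5 3 6]
Step 5: demand=5,sold=5 ship[2->3]=1 ship[1->2]=1 ship[0->1]=1 prod=2 -> [11 5 3 2]
Step 6: demand=5,sold=2 ship[2->3]=1 ship[1->2]=1 ship[0->1]=1 prod=2 -> [12 5 3 1]
Step 7: demand=5,sold=1 ship[2->3]=1 ship[1->2]=1 ship[0->1]=1 prod=2 -> [13 5 3 1]
Step 8: demand=5,sold=1 ship[2->3]=1 ship[1->2]=1 ship[0->1]=1 prod=2 -> [14 5 3 1]
Step 9: demand=5,sold=1 ship[2->3]=1 ship[1->2]=1 ship[0->1]=1 prod=2 -> [15 5 3 1]
Step 10: demand=5,sold=1 ship[2->3]=1 ship[1->2]=1 ship[0->1]=1 prod=2 -> [16 5 3 1]
Step 11: demand=5,sold=1 ship[2->3]=1 ship[1->2]=1 ship[0->1]=1 prod=2 -> [17 5 3 1]
Step 12: demand=5,sold=1 ship[2->3]=1 ship[1->2]=1 ship[0->1]=1 prod=2 -> [18 5 3 1]
First stockout at step 6

6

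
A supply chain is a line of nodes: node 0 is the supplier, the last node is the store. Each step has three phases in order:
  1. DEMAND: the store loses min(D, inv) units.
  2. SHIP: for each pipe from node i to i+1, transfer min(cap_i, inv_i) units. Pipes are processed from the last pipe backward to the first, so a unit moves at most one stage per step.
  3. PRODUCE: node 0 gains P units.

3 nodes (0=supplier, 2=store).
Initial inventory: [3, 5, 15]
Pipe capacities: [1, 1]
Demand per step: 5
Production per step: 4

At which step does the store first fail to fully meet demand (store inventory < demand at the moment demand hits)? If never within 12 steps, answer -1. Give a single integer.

Step 1: demand=5,sold=5 ship[1->2]=1 ship[0->1]=1 prod=4 -> [6 5 11]
Step 2: demand=5,sold=5 ship[1->2]=1 ship[0->1]=1 prod=4 -> [9 5 7]
Step 3: demand=5,sold=5 ship[1->2]=1 ship[0->1]=1 prod=4 -> [12 5 3]
Step 4: demand=5,sold=3 ship[1->2]=1 ship[0->1]=1 prod=4 -> [15 5 1]
Step 5: demand=5,sold=1 ship[1->2]=1 ship[0->1]=1 prod=4 -> [18 5 1]
Step 6: demand=5,sold=1 ship[1->2]=1 ship[0->1]=1 prod=4 -> [21 5 1]
Step 7: demand=5,sold=1 ship[1->2]=1 ship[0->1]=1 prod=4 -> [24 5 1]
Step 8: demand=5,sold=1 ship[1->2]=1 ship[0->1]=1 prod=4 -> [27 5 1]
Step 9: demand=5,sold=1 ship[1->2]=1 ship[0->1]=1 prod=4 -> [30 5 1]
Step 10: demand=5,sold=1 ship[1->2]=1 ship[0->1]=1 prod=4 -> [33 5 1]
Step 11: demand=5,sold=1 ship[1->2]=1 ship[0->1]=1 prod=4 -> [36 5 1]
Step 12: demand=5,sold=1 ship[1->2]=1 ship[0->1]=1 prod=4 -> [39 5 1]
First stockout at step 4

4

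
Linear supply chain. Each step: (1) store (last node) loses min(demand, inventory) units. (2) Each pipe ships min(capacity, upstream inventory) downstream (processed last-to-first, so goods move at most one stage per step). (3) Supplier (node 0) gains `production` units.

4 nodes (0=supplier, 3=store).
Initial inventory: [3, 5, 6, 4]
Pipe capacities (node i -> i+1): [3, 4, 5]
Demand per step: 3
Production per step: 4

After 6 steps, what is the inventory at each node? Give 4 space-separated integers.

Step 1: demand=3,sold=3 ship[2->3]=5 ship[1->2]=4 ship[0->1]=3 prod=4 -> inv=[4 4 5 6]
Step 2: demand=3,sold=3 ship[2->3]=5 ship[1->2]=4 ship[0->1]=3 prod=4 -> inv=[5 3 4 8]
Step 3: demand=3,sold=3 ship[2->3]=4 ship[1->2]=3 ship[0->1]=3 prod=4 -> inv=[6 3 3 9]
Step 4: demand=3,sold=3 ship[2->3]=3 ship[1->2]=3 ship[0->1]=3 prod=4 -> inv=[7 3 3 9]
Step 5: demand=3,sold=3 ship[2->3]=3 ship[1->2]=3 ship[0->1]=3 prod=4 -> inv=[8 3 3 9]
Step 6: demand=3,sold=3 ship[2->3]=3 ship[1->2]=3 ship[0->1]=3 prod=4 -> inv=[9 3 3 9]

9 3 3 9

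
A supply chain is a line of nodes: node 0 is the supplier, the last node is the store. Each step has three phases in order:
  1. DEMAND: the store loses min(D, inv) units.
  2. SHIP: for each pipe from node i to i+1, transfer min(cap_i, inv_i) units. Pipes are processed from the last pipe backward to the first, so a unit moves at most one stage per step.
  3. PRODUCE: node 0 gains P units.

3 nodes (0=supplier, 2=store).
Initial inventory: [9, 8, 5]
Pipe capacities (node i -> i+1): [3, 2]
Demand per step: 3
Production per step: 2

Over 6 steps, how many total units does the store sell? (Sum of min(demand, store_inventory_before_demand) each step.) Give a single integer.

Answer: 15

Derivation:
Step 1: sold=3 (running total=3) -> [8 9 4]
Step 2: sold=3 (running total=6) -> [7 10 3]
Step 3: sold=3 (running total=9) -> [6 11 2]
Step 4: sold=2 (running total=11) -> [5 12 2]
Step 5: sold=2 (running total=13) -> [4 13 2]
Step 6: sold=2 (running total=15) -> [3 14 2]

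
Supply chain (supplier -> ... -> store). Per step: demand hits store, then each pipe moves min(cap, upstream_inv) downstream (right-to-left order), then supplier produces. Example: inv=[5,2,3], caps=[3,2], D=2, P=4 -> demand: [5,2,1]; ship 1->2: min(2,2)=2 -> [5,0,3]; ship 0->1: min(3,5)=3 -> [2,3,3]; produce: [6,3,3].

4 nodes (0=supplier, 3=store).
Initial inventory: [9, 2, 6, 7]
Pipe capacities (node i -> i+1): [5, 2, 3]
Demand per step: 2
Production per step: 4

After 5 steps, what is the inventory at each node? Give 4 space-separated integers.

Step 1: demand=2,sold=2 ship[2->3]=3 ship[1->2]=2 ship[0->1]=5 prod=4 -> inv=[8 5 5 8]
Step 2: demand=2,sold=2 ship[2->3]=3 ship[1->2]=2 ship[0->1]=5 prod=4 -> inv=[7 8 4 9]
Step 3: demand=2,sold=2 ship[2->3]=3 ship[1->2]=2 ship[0->1]=5 prod=4 -> inv=[6 11 3 10]
Step 4: demand=2,sold=2 ship[2->3]=3 ship[1->2]=2 ship[0->1]=5 prod=4 -> inv=[5 14 2 11]
Step 5: demand=2,sold=2 ship[2->3]=2 ship[1->2]=2 ship[0->1]=5 prod=4 -> inv=[4 17 2 11]

4 17 2 11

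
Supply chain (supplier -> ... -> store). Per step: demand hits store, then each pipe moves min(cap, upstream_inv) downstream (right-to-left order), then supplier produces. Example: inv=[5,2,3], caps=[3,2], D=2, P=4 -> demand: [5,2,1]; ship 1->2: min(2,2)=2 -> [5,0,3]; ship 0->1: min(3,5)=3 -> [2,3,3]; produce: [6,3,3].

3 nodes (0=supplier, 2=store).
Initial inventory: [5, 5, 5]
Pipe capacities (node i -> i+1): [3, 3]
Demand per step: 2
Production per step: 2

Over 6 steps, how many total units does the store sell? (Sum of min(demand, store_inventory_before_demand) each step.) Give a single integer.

Step 1: sold=2 (running total=2) -> [4 5 6]
Step 2: sold=2 (running total=4) -> [3 5 7]
Step 3: sold=2 (running total=6) -> [2 5 8]
Step 4: sold=2 (running total=8) -> [2 4 9]
Step 5: sold=2 (running total=10) -> [2 3 10]
Step 6: sold=2 (running total=12) -> [2 2 11]

Answer: 12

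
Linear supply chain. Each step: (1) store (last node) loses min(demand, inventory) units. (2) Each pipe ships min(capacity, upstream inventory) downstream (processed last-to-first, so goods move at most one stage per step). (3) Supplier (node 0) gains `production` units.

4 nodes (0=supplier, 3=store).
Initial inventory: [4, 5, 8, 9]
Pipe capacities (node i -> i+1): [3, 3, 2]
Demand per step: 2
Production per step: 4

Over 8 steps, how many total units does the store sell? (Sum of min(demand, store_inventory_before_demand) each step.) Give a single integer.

Step 1: sold=2 (running total=2) -> [5 5 9 9]
Step 2: sold=2 (running total=4) -> [6 5 10 9]
Step 3: sold=2 (running total=6) -> [7 5 11 9]
Step 4: sold=2 (running total=8) -> [8 5 12 9]
Step 5: sold=2 (running total=10) -> [9 5 13 9]
Step 6: sold=2 (running total=12) -> [10 5 14 9]
Step 7: sold=2 (running total=14) -> [11 5 15 9]
Step 8: sold=2 (running total=16) -> [12 5 16 9]

Answer: 16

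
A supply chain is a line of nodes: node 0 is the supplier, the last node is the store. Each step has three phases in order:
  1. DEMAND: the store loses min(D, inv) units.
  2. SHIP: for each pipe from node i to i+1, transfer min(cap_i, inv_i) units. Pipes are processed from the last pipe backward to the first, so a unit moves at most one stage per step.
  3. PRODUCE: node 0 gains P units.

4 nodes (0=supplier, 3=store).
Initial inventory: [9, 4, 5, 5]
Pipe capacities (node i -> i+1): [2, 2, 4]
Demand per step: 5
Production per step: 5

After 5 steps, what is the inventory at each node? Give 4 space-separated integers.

Step 1: demand=5,sold=5 ship[2->3]=4 ship[1->2]=2 ship[0->1]=2 prod=5 -> inv=[12 4 3 4]
Step 2: demand=5,sold=4 ship[2->3]=3 ship[1->2]=2 ship[0->1]=2 prod=5 -> inv=[15 4 2 3]
Step 3: demand=5,sold=3 ship[2->3]=2 ship[1->2]=2 ship[0->1]=2 prod=5 -> inv=[18 4 2 2]
Step 4: demand=5,sold=2 ship[2->3]=2 ship[1->2]=2 ship[0->1]=2 prod=5 -> inv=[21 4 2 2]
Step 5: demand=5,sold=2 ship[2->3]=2 ship[1->2]=2 ship[0->1]=2 prod=5 -> inv=[24 4 2 2]

24 4 2 2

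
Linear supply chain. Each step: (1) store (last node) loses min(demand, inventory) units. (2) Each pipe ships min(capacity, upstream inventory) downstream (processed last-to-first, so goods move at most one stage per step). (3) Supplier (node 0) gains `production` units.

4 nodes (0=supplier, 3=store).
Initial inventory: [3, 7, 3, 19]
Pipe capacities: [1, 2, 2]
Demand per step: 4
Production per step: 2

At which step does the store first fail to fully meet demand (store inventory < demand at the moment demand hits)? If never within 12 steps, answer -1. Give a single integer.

Step 1: demand=4,sold=4 ship[2->3]=2 ship[1->2]=2 ship[0->1]=1 prod=2 -> [4 6 3 17]
Step 2: demand=4,sold=4 ship[2->3]=2 ship[1->2]=2 ship[0->1]=1 prod=2 -> [5 5 3 15]
Step 3: demand=4,sold=4 ship[2->3]=2 ship[1->2]=2 ship[0->1]=1 prod=2 -> [6 4 3 13]
Step 4: demand=4,sold=4 ship[2->3]=2 ship[1->2]=2 ship[0->1]=1 prod=2 -> [7 3 3 11]
Step 5: demand=4,sold=4 ship[2->3]=2 ship[1->2]=2 ship[0->1]=1 prod=2 -> [8 2 3 9]
Step 6: demand=4,sold=4 ship[2->3]=2 ship[1->2]=2 ship[0->1]=1 prod=2 -> [9 1 3 7]
Step 7: demand=4,sold=4 ship[2->3]=2 ship[1->2]=1 ship[0->1]=1 prod=2 -> [10 1 2 5]
Step 8: demand=4,sold=4 ship[2->3]=2 ship[1->2]=1 ship[0->1]=1 prod=2 -> [11 1 1 3]
Step 9: demand=4,sold=3 ship[2->3]=1 ship[1->2]=1 ship[0->1]=1 prod=2 -> [12 1 1 1]
Step 10: demand=4,sold=1 ship[2->3]=1 ship[1->2]=1 ship[0->1]=1 prod=2 -> [13 1 1 1]
Step 11: demand=4,sold=1 ship[2->3]=1 ship[1->2]=1 ship[0->1]=1 prod=2 -> [14 1 1 1]
Step 12: demand=4,sold=1 ship[2->3]=1 ship[1->2]=1 ship[0->1]=1 prod=2 -> [15 1 1 1]
First stockout at step 9

9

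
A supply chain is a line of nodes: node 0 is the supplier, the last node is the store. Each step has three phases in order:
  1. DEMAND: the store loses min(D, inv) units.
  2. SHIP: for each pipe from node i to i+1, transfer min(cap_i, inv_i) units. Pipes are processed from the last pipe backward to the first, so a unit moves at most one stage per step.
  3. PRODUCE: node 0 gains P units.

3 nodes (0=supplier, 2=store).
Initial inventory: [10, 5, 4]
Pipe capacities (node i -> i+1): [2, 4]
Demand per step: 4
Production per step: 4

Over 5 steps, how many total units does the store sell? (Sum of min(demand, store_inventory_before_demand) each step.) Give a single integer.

Answer: 15

Derivation:
Step 1: sold=4 (running total=4) -> [12 3 4]
Step 2: sold=4 (running total=8) -> [14 2 3]
Step 3: sold=3 (running total=11) -> [16 2 2]
Step 4: sold=2 (running total=13) -> [18 2 2]
Step 5: sold=2 (running total=15) -> [20 2 2]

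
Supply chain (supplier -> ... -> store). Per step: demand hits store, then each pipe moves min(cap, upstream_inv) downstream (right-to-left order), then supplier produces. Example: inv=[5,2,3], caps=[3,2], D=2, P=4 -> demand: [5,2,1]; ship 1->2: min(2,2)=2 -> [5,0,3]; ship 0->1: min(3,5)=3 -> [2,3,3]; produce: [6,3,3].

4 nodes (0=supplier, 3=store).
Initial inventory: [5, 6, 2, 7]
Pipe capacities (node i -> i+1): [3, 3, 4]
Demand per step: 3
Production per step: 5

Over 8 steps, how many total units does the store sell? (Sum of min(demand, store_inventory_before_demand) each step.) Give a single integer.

Step 1: sold=3 (running total=3) -> [7 6 3 6]
Step 2: sold=3 (running total=6) -> [9 6 3 6]
Step 3: sold=3 (running total=9) -> [11 6 3 6]
Step 4: sold=3 (running total=12) -> [13 6 3 6]
Step 5: sold=3 (running total=15) -> [15 6 3 6]
Step 6: sold=3 (running total=18) -> [17 6 3 6]
Step 7: sold=3 (running total=21) -> [19 6 3 6]
Step 8: sold=3 (running total=24) -> [21 6 3 6]

Answer: 24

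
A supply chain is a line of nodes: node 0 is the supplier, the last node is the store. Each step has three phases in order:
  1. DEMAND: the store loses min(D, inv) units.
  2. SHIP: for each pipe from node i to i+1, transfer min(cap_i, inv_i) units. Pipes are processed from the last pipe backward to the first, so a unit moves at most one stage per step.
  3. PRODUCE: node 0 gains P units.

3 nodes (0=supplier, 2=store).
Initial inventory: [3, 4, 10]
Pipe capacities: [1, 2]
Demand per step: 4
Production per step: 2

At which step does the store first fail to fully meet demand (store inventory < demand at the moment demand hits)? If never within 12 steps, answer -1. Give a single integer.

Step 1: demand=4,sold=4 ship[1->2]=2 ship[0->1]=1 prod=2 -> [4 3 8]
Step 2: demand=4,sold=4 ship[1->2]=2 ship[0->1]=1 prod=2 -> [5 2 6]
Step 3: demand=4,sold=4 ship[1->2]=2 ship[0->1]=1 prod=2 -> [6 1 4]
Step 4: demand=4,sold=4 ship[1->2]=1 ship[0->1]=1 prod=2 -> [7 1 1]
Step 5: demand=4,sold=1 ship[1->2]=1 ship[0->1]=1 prod=2 -> [8 1 1]
Step 6: demand=4,sold=1 ship[1->2]=1 ship[0->1]=1 prod=2 -> [9 1 1]
Step 7: demand=4,sold=1 ship[1->2]=1 ship[0->1]=1 prod=2 -> [10 1 1]
Step 8: demand=4,sold=1 ship[1->2]=1 ship[0->1]=1 prod=2 -> [11 1 1]
Step 9: demand=4,sold=1 ship[1->2]=1 ship[0->1]=1 prod=2 -> [12 1 1]
Step 10: demand=4,sold=1 ship[1->2]=1 ship[0->1]=1 prod=2 -> [13 1 1]
Step 11: demand=4,sold=1 ship[1->2]=1 ship[0->1]=1 prod=2 -> [14 1 1]
Step 12: demand=4,sold=1 ship[1->2]=1 ship[0->1]=1 prod=2 -> [15 1 1]
First stockout at step 5

5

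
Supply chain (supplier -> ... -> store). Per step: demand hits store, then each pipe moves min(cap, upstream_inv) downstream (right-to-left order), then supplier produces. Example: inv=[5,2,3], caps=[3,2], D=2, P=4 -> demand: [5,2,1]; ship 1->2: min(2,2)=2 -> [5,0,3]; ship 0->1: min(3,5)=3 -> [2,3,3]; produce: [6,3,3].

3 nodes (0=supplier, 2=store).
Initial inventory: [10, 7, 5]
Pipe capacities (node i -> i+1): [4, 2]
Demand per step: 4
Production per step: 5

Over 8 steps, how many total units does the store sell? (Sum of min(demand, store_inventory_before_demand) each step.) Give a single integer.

Step 1: sold=4 (running total=4) -> [11 9 3]
Step 2: sold=3 (running total=7) -> [12 11 2]
Step 3: sold=2 (running total=9) -> [13 13 2]
Step 4: sold=2 (running total=11) -> [14 15 2]
Step 5: sold=2 (running total=13) -> [15 17 2]
Step 6: sold=2 (running total=15) -> [16 19 2]
Step 7: sold=2 (running total=17) -> [17 21 2]
Step 8: sold=2 (running total=19) -> [18 23 2]

Answer: 19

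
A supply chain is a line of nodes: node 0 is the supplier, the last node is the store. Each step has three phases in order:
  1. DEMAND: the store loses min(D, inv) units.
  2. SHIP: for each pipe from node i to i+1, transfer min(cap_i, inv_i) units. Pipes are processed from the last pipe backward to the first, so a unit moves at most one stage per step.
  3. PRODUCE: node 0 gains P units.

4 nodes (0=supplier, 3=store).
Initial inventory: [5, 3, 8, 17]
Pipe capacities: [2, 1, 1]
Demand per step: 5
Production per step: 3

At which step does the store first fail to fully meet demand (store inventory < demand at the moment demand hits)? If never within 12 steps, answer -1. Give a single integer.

Step 1: demand=5,sold=5 ship[2->3]=1 ship[1->2]=1 ship[0->1]=2 prod=3 -> [6 4 8 13]
Step 2: demand=5,sold=5 ship[2->3]=1 ship[1->2]=1 ship[0->1]=2 prod=3 -> [7 5 8 9]
Step 3: demand=5,sold=5 ship[2->3]=1 ship[1->2]=1 ship[0->1]=2 prod=3 -> [8 6 8 5]
Step 4: demand=5,sold=5 ship[2->3]=1 ship[1->2]=1 ship[0->1]=2 prod=3 -> [9 7 8 1]
Step 5: demand=5,sold=1 ship[2->3]=1 ship[1->2]=1 ship[0->1]=2 prod=3 -> [10 8 8 1]
Step 6: demand=5,sold=1 ship[2->3]=1 ship[1->2]=1 ship[0->1]=2 prod=3 -> [11 9 8 1]
Step 7: demand=5,sold=1 ship[2->3]=1 ship[1->2]=1 ship[0->1]=2 prod=3 -> [12 10 8 1]
Step 8: demand=5,sold=1 ship[2->3]=1 ship[1->2]=1 ship[0->1]=2 prod=3 -> [13 11 8 1]
Step 9: demand=5,sold=1 ship[2->3]=1 ship[1->2]=1 ship[0->1]=2 prod=3 -> [14 12 8 1]
Step 10: demand=5,sold=1 ship[2->3]=1 ship[1->2]=1 ship[0->1]=2 prod=3 -> [15 13 8 1]
Step 11: demand=5,sold=1 ship[2->3]=1 ship[1->2]=1 ship[0->1]=2 prod=3 -> [16 14 8 1]
Step 12: demand=5,sold=1 ship[2->3]=1 ship[1->2]=1 ship[0->1]=2 prod=3 -> [17 15 8 1]
First stockout at step 5

5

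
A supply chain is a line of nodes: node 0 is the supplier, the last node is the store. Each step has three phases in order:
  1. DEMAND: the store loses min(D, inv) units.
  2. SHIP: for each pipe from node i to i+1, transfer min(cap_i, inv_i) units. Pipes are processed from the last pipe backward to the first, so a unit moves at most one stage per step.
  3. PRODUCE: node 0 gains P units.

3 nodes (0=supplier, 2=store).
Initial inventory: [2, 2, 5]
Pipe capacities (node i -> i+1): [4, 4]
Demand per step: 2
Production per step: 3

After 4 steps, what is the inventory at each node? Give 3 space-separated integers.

Step 1: demand=2,sold=2 ship[1->2]=2 ship[0->1]=2 prod=3 -> inv=[3 2 5]
Step 2: demand=2,sold=2 ship[1->2]=2 ship[0->1]=3 prod=3 -> inv=[3 3 5]
Step 3: demand=2,sold=2 ship[1->2]=3 ship[0->1]=3 prod=3 -> inv=[3 3 6]
Step 4: demand=2,sold=2 ship[1->2]=3 ship[0->1]=3 prod=3 -> inv=[3 3 7]

3 3 7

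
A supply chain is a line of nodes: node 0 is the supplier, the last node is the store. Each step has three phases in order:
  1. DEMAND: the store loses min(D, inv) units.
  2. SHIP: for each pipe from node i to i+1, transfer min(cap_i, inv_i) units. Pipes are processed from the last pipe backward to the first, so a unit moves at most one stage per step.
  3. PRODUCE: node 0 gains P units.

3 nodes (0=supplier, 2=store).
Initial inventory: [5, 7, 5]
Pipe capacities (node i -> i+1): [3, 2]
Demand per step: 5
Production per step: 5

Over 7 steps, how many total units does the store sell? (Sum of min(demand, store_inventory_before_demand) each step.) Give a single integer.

Step 1: sold=5 (running total=5) -> [7 8 2]
Step 2: sold=2 (running total=7) -> [9 9 2]
Step 3: sold=2 (running total=9) -> [11 10 2]
Step 4: sold=2 (running total=11) -> [13 11 2]
Step 5: sold=2 (running total=13) -> [15 12 2]
Step 6: sold=2 (running total=15) -> [17 13 2]
Step 7: sold=2 (running total=17) -> [19 14 2]

Answer: 17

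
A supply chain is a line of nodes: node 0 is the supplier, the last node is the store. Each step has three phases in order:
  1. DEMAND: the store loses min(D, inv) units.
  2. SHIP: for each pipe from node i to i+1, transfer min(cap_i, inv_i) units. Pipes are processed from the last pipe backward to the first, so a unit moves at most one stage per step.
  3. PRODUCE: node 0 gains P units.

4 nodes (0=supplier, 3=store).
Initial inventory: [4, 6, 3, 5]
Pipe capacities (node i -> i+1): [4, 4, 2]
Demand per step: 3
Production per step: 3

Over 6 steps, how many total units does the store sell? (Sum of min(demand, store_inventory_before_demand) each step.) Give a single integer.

Answer: 15

Derivation:
Step 1: sold=3 (running total=3) -> [3 6 5 4]
Step 2: sold=3 (running total=6) -> [3 5 7 3]
Step 3: sold=3 (running total=9) -> [3 4 9 2]
Step 4: sold=2 (running total=11) -> [3 3 11 2]
Step 5: sold=2 (running total=13) -> [3 3 12 2]
Step 6: sold=2 (running total=15) -> [3 3 13 2]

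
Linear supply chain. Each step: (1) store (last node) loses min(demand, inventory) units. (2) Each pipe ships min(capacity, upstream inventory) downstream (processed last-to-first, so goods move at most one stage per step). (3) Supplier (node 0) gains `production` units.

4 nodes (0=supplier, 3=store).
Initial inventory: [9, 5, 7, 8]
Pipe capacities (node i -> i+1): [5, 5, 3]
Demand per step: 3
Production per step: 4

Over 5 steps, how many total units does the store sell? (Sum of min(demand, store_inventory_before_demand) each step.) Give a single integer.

Step 1: sold=3 (running total=3) -> [8 5 9 8]
Step 2: sold=3 (running total=6) -> [7 5 11 8]
Step 3: sold=3 (running total=9) -> [6 5 13 8]
Step 4: sold=3 (running total=12) -> [5 5 15 8]
Step 5: sold=3 (running total=15) -> [4 5 17 8]

Answer: 15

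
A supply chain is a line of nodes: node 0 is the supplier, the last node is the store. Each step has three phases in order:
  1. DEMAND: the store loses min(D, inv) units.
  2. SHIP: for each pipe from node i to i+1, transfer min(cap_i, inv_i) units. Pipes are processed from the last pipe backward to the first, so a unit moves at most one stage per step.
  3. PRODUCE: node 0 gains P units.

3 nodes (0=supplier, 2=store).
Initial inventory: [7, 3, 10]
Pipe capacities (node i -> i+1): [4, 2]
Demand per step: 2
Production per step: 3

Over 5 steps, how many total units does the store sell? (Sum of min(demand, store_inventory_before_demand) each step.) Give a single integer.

Step 1: sold=2 (running total=2) -> [6 5 10]
Step 2: sold=2 (running total=4) -> [5 7 10]
Step 3: sold=2 (running total=6) -> [4 9 10]
Step 4: sold=2 (running total=8) -> [3 11 10]
Step 5: sold=2 (running total=10) -> [3 12 10]

Answer: 10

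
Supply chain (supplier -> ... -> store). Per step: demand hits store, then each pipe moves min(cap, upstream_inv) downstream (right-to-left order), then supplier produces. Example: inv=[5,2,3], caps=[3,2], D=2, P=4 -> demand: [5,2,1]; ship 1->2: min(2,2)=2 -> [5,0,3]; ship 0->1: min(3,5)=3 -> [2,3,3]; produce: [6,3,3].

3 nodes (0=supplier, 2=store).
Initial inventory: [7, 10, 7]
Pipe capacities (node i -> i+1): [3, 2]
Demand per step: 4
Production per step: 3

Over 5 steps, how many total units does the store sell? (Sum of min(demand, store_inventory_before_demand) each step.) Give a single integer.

Answer: 15

Derivation:
Step 1: sold=4 (running total=4) -> [7 11 5]
Step 2: sold=4 (running total=8) -> [7 12 3]
Step 3: sold=3 (running total=11) -> [7 13 2]
Step 4: sold=2 (running total=13) -> [7 14 2]
Step 5: sold=2 (running total=15) -> [7 15 2]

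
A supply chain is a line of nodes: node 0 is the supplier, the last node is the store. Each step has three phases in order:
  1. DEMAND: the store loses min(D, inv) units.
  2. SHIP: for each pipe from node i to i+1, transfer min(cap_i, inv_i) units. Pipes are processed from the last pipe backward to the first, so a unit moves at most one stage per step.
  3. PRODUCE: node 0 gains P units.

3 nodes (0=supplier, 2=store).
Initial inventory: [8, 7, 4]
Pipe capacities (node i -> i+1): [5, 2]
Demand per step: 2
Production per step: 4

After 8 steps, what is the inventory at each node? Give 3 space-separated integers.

Step 1: demand=2,sold=2 ship[1->2]=2 ship[0->1]=5 prod=4 -> inv=[7 10 4]
Step 2: demand=2,sold=2 ship[1->2]=2 ship[0->1]=5 prod=4 -> inv=[6 13 4]
Step 3: demand=2,sold=2 ship[1->2]=2 ship[0->1]=5 prod=4 -> inv=[5 16 4]
Step 4: demand=2,sold=2 ship[1->2]=2 ship[0->1]=5 prod=4 -> inv=[4 19 4]
Step 5: demand=2,sold=2 ship[1->2]=2 ship[0->1]=4 prod=4 -> inv=[4 21 4]
Step 6: demand=2,sold=2 ship[1->2]=2 ship[0->1]=4 prod=4 -> inv=[4 23 4]
Step 7: demand=2,sold=2 ship[1->2]=2 ship[0->1]=4 prod=4 -> inv=[4 25 4]
Step 8: demand=2,sold=2 ship[1->2]=2 ship[0->1]=4 prod=4 -> inv=[4 27 4]

4 27 4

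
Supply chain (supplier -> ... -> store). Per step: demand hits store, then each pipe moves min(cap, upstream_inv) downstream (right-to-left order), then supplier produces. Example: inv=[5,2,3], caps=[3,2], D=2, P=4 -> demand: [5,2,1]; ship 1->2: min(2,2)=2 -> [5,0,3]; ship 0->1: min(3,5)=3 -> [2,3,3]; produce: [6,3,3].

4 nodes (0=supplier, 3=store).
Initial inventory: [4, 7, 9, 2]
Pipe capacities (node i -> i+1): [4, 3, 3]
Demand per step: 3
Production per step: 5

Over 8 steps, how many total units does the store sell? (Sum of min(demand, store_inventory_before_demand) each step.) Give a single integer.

Step 1: sold=2 (running total=2) -> [5 8 9 3]
Step 2: sold=3 (running total=5) -> [6 9 9 3]
Step 3: sold=3 (running total=8) -> [7 10 9 3]
Step 4: sold=3 (running total=11) -> [8 11 9 3]
Step 5: sold=3 (running total=14) -> [9 12 9 3]
Step 6: sold=3 (running total=17) -> [10 13 9 3]
Step 7: sold=3 (running total=20) -> [11 14 9 3]
Step 8: sold=3 (running total=23) -> [12 15 9 3]

Answer: 23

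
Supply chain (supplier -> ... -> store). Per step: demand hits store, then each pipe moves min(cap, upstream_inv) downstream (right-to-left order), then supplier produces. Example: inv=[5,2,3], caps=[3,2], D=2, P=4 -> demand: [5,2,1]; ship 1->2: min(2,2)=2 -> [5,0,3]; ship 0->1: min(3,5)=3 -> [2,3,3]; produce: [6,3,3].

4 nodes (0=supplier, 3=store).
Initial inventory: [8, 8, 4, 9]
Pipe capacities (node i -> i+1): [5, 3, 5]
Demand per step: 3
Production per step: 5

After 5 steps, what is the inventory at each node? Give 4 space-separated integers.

Step 1: demand=3,sold=3 ship[2->3]=4 ship[1->2]=3 ship[0->1]=5 prod=5 -> inv=[8 10 3 10]
Step 2: demand=3,sold=3 ship[2->3]=3 ship[1->2]=3 ship[0->1]=5 prod=5 -> inv=[8 12 3 10]
Step 3: demand=3,sold=3 ship[2->3]=3 ship[1->2]=3 ship[0->1]=5 prod=5 -> inv=[8 14 3 10]
Step 4: demand=3,sold=3 ship[2->3]=3 ship[1->2]=3 ship[0->1]=5 prod=5 -> inv=[8 16 3 10]
Step 5: demand=3,sold=3 ship[2->3]=3 ship[1->2]=3 ship[0->1]=5 prod=5 -> inv=[8 18 3 10]

8 18 3 10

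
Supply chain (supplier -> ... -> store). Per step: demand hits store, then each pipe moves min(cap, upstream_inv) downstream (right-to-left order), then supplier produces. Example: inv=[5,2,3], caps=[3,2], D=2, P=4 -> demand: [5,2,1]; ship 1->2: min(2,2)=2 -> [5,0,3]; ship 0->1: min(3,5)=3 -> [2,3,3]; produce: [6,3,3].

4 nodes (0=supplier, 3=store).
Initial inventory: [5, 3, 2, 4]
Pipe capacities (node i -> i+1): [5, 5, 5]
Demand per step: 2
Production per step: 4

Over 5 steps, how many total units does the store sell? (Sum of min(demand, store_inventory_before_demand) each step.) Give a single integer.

Answer: 10

Derivation:
Step 1: sold=2 (running total=2) -> [4 5 3 4]
Step 2: sold=2 (running total=4) -> [4 4 5 5]
Step 3: sold=2 (running total=6) -> [4 4 4 8]
Step 4: sold=2 (running total=8) -> [4 4 4 10]
Step 5: sold=2 (running total=10) -> [4 4 4 12]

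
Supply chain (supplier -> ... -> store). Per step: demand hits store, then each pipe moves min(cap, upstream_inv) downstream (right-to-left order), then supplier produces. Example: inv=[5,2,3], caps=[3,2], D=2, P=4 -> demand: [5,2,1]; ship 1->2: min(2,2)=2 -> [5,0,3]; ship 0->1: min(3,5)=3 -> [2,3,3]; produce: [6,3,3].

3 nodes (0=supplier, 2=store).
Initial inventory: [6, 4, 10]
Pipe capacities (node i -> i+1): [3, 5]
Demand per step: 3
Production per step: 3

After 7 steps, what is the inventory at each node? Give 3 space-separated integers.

Step 1: demand=3,sold=3 ship[1->2]=4 ship[0->1]=3 prod=3 -> inv=[6 3 11]
Step 2: demand=3,sold=3 ship[1->2]=3 ship[0->1]=3 prod=3 -> inv=[6 3 11]
Step 3: demand=3,sold=3 ship[1->2]=3 ship[0->1]=3 prod=3 -> inv=[6 3 11]
Step 4: demand=3,sold=3 ship[1->2]=3 ship[0->1]=3 prod=3 -> inv=[6 3 11]
Step 5: demand=3,sold=3 ship[1->2]=3 ship[0->1]=3 prod=3 -> inv=[6 3 11]
Step 6: demand=3,sold=3 ship[1->2]=3 ship[0->1]=3 prod=3 -> inv=[6 3 11]
Step 7: demand=3,sold=3 ship[1->2]=3 ship[0->1]=3 prod=3 -> inv=[6 3 11]

6 3 11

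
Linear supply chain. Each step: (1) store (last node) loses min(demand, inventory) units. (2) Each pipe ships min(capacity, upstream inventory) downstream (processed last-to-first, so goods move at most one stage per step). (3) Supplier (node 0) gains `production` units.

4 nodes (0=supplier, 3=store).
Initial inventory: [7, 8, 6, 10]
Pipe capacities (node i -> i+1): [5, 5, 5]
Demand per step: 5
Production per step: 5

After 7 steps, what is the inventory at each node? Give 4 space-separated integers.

Step 1: demand=5,sold=5 ship[2->3]=5 ship[1->2]=5 ship[0->1]=5 prod=5 -> inv=[7 8 6 10]
Step 2: demand=5,sold=5 ship[2->3]=5 ship[1->2]=5 ship[0->1]=5 prod=5 -> inv=[7 8 6 10]
Step 3: demand=5,sold=5 ship[2->3]=5 ship[1->2]=5 ship[0->1]=5 prod=5 -> inv=[7 8 6 10]
Step 4: demand=5,sold=5 ship[2->3]=5 ship[1->2]=5 ship[0->1]=5 prod=5 -> inv=[7 8 6 10]
Step 5: demand=5,sold=5 ship[2->3]=5 ship[1->2]=5 ship[0->1]=5 prod=5 -> inv=[7 8 6 10]
Step 6: demand=5,sold=5 ship[2->3]=5 ship[1->2]=5 ship[0->1]=5 prod=5 -> inv=[7 8 6 10]
Step 7: demand=5,sold=5 ship[2->3]=5 ship[1->2]=5 ship[0->1]=5 prod=5 -> inv=[7 8 6 10]

7 8 6 10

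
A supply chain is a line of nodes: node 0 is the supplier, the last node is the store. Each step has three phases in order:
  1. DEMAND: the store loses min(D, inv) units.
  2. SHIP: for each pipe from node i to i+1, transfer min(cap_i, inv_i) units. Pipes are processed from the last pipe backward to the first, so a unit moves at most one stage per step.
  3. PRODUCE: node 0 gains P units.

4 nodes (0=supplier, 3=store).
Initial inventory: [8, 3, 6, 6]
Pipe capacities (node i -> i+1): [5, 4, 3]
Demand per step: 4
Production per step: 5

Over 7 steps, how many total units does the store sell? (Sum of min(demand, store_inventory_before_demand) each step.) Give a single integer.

Answer: 24

Derivation:
Step 1: sold=4 (running total=4) -> [8 5 6 5]
Step 2: sold=4 (running total=8) -> [8 6 7 4]
Step 3: sold=4 (running total=12) -> [8 7 8 3]
Step 4: sold=3 (running total=15) -> [8 8 9 3]
Step 5: sold=3 (running total=18) -> [8 9 10 3]
Step 6: sold=3 (running total=21) -> [8 10 11 3]
Step 7: sold=3 (running total=24) -> [8 11 12 3]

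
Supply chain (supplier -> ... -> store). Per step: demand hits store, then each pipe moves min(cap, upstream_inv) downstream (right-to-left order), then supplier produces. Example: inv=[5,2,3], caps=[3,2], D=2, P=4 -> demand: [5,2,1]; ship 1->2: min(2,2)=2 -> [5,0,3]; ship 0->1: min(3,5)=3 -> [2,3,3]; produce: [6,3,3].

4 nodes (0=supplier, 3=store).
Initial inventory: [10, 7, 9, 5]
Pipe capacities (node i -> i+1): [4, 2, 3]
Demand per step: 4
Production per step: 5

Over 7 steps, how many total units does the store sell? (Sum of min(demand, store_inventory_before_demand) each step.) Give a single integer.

Step 1: sold=4 (running total=4) -> [11 9 8 4]
Step 2: sold=4 (running total=8) -> [12 11 7 3]
Step 3: sold=3 (running total=11) -> [13 13 6 3]
Step 4: sold=3 (running total=14) -> [14 15 5 3]
Step 5: sold=3 (running total=17) -> [15 17 4 3]
Step 6: sold=3 (running total=20) -> [16 19 3 3]
Step 7: sold=3 (running total=23) -> [17 21 2 3]

Answer: 23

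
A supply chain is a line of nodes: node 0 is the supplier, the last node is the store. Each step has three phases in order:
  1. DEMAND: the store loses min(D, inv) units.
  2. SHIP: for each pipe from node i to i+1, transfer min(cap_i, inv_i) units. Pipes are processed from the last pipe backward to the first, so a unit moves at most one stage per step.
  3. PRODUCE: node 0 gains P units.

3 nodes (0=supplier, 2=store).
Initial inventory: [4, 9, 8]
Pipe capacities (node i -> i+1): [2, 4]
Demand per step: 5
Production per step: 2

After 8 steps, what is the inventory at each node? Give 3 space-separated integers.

Step 1: demand=5,sold=5 ship[1->2]=4 ship[0->1]=2 prod=2 -> inv=[4 7 7]
Step 2: demand=5,sold=5 ship[1->2]=4 ship[0->1]=2 prod=2 -> inv=[4 5 6]
Step 3: demand=5,sold=5 ship[1->2]=4 ship[0->1]=2 prod=2 -> inv=[4 3 5]
Step 4: demand=5,sold=5 ship[1->2]=3 ship[0->1]=2 prod=2 -> inv=[4 2 3]
Step 5: demand=5,sold=3 ship[1->2]=2 ship[0->1]=2 prod=2 -> inv=[4 2 2]
Step 6: demand=5,sold=2 ship[1->2]=2 ship[0->1]=2 prod=2 -> inv=[4 2 2]
Step 7: demand=5,sold=2 ship[1->2]=2 ship[0->1]=2 prod=2 -> inv=[4 2 2]
Step 8: demand=5,sold=2 ship[1->2]=2 ship[0->1]=2 prod=2 -> inv=[4 2 2]

4 2 2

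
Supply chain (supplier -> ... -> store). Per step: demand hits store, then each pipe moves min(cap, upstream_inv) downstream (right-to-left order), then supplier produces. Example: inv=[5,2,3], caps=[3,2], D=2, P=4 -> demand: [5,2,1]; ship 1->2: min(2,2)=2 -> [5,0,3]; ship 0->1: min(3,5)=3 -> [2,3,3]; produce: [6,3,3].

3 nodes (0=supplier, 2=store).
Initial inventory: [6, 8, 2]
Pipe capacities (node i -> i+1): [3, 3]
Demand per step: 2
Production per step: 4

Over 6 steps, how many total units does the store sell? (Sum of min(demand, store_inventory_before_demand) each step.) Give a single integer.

Answer: 12

Derivation:
Step 1: sold=2 (running total=2) -> [7 8 3]
Step 2: sold=2 (running total=4) -> [8 8 4]
Step 3: sold=2 (running total=6) -> [9 8 5]
Step 4: sold=2 (running total=8) -> [10 8 6]
Step 5: sold=2 (running total=10) -> [11 8 7]
Step 6: sold=2 (running total=12) -> [12 8 8]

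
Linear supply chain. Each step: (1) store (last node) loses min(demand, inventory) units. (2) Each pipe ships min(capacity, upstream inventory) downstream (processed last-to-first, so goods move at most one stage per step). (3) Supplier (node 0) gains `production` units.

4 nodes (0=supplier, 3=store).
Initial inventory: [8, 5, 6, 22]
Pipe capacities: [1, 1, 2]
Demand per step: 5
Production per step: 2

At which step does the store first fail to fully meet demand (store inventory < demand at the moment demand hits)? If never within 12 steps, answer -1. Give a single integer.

Step 1: demand=5,sold=5 ship[2->3]=2 ship[1->2]=1 ship[0->1]=1 prod=2 -> [9 5 5 19]
Step 2: demand=5,sold=5 ship[2->3]=2 ship[1->2]=1 ship[0->1]=1 prod=2 -> [10 5 4 16]
Step 3: demand=5,sold=5 ship[2->3]=2 ship[1->2]=1 ship[0->1]=1 prod=2 -> [11 5 3 13]
Step 4: demand=5,sold=5 ship[2->3]=2 ship[1->2]=1 ship[0->1]=1 prod=2 -> [12 5 2 10]
Step 5: demand=5,sold=5 ship[2->3]=2 ship[1->2]=1 ship[0->1]=1 prod=2 -> [13 5 1 7]
Step 6: demand=5,sold=5 ship[2->3]=1 ship[1->2]=1 ship[0->1]=1 prod=2 -> [14 5 1 3]
Step 7: demand=5,sold=3 ship[2->3]=1 ship[1->2]=1 ship[0->1]=1 prod=2 -> [15 5 1 1]
Step 8: demand=5,sold=1 ship[2->3]=1 ship[1->2]=1 ship[0->1]=1 prod=2 -> [16 5 1 1]
Step 9: demand=5,sold=1 ship[2->3]=1 ship[1->2]=1 ship[0->1]=1 prod=2 -> [17 5 1 1]
Step 10: demand=5,sold=1 ship[2->3]=1 ship[1->2]=1 ship[0->1]=1 prod=2 -> [18 5 1 1]
Step 11: demand=5,sold=1 ship[2->3]=1 ship[1->2]=1 ship[0->1]=1 prod=2 -> [19 5 1 1]
Step 12: demand=5,sold=1 ship[2->3]=1 ship[1->2]=1 ship[0->1]=1 prod=2 -> [20 5 1 1]
First stockout at step 7

7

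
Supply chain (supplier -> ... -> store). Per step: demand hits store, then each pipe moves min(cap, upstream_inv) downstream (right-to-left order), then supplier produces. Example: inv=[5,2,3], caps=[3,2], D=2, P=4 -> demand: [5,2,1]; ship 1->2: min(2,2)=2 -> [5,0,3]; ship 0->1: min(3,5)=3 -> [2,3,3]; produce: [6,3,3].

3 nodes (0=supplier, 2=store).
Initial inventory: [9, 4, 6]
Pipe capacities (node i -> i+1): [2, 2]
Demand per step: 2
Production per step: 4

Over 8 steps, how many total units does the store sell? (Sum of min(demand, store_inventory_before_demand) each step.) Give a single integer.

Answer: 16

Derivation:
Step 1: sold=2 (running total=2) -> [11 4 6]
Step 2: sold=2 (running total=4) -> [13 4 6]
Step 3: sold=2 (running total=6) -> [15 4 6]
Step 4: sold=2 (running total=8) -> [17 4 6]
Step 5: sold=2 (running total=10) -> [19 4 6]
Step 6: sold=2 (running total=12) -> [21 4 6]
Step 7: sold=2 (running total=14) -> [23 4 6]
Step 8: sold=2 (running total=16) -> [25 4 6]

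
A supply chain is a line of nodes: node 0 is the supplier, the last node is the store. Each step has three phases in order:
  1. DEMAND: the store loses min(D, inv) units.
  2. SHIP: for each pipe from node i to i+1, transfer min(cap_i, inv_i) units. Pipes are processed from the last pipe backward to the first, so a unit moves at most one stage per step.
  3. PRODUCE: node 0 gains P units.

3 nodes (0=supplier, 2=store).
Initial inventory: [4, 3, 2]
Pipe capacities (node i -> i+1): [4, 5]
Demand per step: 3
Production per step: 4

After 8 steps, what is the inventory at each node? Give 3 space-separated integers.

Step 1: demand=3,sold=2 ship[1->2]=3 ship[0->1]=4 prod=4 -> inv=[4 4 3]
Step 2: demand=3,sold=3 ship[1->2]=4 ship[0->1]=4 prod=4 -> inv=[4 4 4]
Step 3: demand=3,sold=3 ship[1->2]=4 ship[0->1]=4 prod=4 -> inv=[4 4 5]
Step 4: demand=3,sold=3 ship[1->2]=4 ship[0->1]=4 prod=4 -> inv=[4 4 6]
Step 5: demand=3,sold=3 ship[1->2]=4 ship[0->1]=4 prod=4 -> inv=[4 4 7]
Step 6: demand=3,sold=3 ship[1->2]=4 ship[0->1]=4 prod=4 -> inv=[4 4 8]
Step 7: demand=3,sold=3 ship[1->2]=4 ship[0->1]=4 prod=4 -> inv=[4 4 9]
Step 8: demand=3,sold=3 ship[1->2]=4 ship[0->1]=4 prod=4 -> inv=[4 4 10]

4 4 10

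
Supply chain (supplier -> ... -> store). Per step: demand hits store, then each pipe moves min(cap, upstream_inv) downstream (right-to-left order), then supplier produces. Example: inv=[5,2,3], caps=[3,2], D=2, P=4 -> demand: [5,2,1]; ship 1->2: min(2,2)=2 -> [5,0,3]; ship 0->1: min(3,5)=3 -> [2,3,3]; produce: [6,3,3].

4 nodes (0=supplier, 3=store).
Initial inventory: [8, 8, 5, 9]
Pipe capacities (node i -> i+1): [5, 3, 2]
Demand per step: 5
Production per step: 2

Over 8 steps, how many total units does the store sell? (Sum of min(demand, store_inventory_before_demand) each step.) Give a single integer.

Step 1: sold=5 (running total=5) -> [5 10 6 6]
Step 2: sold=5 (running total=10) -> [2 12 7 3]
Step 3: sold=3 (running total=13) -> [2 11 8 2]
Step 4: sold=2 (running total=15) -> [2 10 9 2]
Step 5: sold=2 (running total=17) -> [2 9 10 2]
Step 6: sold=2 (running total=19) -> [2 8 11 2]
Step 7: sold=2 (running total=21) -> [2 7 12 2]
Step 8: sold=2 (running total=23) -> [2 6 13 2]

Answer: 23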